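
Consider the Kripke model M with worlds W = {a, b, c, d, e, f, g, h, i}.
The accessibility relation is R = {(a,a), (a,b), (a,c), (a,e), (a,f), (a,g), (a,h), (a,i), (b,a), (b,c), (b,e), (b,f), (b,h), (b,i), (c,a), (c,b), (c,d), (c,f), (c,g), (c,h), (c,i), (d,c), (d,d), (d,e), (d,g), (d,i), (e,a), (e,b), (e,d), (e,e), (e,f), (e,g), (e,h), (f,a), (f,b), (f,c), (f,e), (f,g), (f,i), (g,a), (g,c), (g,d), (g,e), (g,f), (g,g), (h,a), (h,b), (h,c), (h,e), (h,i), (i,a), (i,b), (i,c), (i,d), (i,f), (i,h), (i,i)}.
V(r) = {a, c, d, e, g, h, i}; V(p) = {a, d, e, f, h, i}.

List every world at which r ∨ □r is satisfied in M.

a, c, d, e, g, h, i

Let φ = r ∨ □r. Evaluate φ at each world:
  a (successors {a, b, c, e, f, g, h, i}): φ is true.
  b (successors {a, c, e, f, h, i}): φ is false.
  c (successors {a, b, d, f, g, h, i}): φ is true.
  d (successors {c, d, e, g, i}): φ is true.
  e (successors {a, b, d, e, f, g, h}): φ is true.
  f (successors {a, b, c, e, g, i}): φ is false.
  g (successors {a, c, d, e, f, g}): φ is true.
  h (successors {a, b, c, e, i}): φ is true.
  i (successors {a, b, c, d, f, h, i}): φ is true.
For instance, at f:
  At f: r is false, □r is false, so r ∨ □r is false.
    At f: □r requires r at every successor {a, b, c, e, g, i}.
      r fails at b, so □r is false at f.
Satisfying worlds: {a, c, d, e, g, h, i}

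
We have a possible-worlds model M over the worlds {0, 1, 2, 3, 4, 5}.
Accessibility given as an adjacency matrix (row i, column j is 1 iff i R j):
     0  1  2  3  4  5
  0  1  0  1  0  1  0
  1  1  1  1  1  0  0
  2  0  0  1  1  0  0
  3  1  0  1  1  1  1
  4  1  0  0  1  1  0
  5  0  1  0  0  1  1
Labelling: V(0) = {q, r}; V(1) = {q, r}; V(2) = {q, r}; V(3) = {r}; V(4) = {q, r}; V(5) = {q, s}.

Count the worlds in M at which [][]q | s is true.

1

Let φ = [][]q | s. Evaluate φ at each world:
  0 (successors {0, 2, 4}): φ is false.
  1 (successors {0, 1, 2, 3}): φ is false.
  2 (successors {2, 3}): φ is false.
  3 (successors {0, 2, 3, 4, 5}): φ is false.
  4 (successors {0, 3, 4}): φ is false.
  5 (successors {1, 4, 5}): φ is true.
For instance, at 5:
  At 5: [][]q is false, s is true, so [][]q | s is true.
    At 5: [][]q requires []q at every successor {1, 4, 5}.
      []q fails at 1, so [][]q is false at 5.
Satisfying worlds: {5}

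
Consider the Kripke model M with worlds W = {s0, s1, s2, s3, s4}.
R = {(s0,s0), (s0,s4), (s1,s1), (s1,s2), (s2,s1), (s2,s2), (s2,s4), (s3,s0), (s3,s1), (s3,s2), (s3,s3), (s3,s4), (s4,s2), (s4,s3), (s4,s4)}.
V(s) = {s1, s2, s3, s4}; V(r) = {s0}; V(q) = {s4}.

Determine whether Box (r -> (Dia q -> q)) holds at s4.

Yes

Recall that Box ψ holds at a world iff ψ holds at every accessible world, and Dia ψ holds iff ψ holds at some accessible world.
At s4: Box (r -> (Dia q -> q)) requires r -> (Dia q -> q) at every successor {s2, s3, s4}.
    At s2: r is false, Dia q -> q is false, so r -> (Dia q -> q) is true.
      At s2: Dia q is true, q is false, so Dia q -> q is false.
    At s3: r is false, Dia q -> q is false, so r -> (Dia q -> q) is true.
      At s3: Dia q is true, q is false, so Dia q -> q is false.
    At s4: r is false, Dia q -> q is true, so r -> (Dia q -> q) is true.
      At s4: Dia q is true, q is true, so Dia q -> q is true.
So Box (r -> (Dia q -> q)) is true at s4.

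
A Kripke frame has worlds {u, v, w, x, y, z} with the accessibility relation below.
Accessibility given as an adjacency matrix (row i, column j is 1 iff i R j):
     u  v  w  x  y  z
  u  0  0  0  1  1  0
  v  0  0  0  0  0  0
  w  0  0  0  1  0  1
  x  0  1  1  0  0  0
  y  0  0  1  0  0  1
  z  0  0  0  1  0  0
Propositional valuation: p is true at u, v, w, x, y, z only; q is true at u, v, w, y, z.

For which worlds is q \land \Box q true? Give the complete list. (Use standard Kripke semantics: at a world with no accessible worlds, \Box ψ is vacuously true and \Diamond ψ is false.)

v, y

Let φ = q \land \Box q. Evaluate φ at each world:
  u (successors {x, y}): φ is false.
  v (successors ∅): φ is true.
  w (successors {x, z}): φ is false.
  x (successors {v, w}): φ is false.
  y (successors {w, z}): φ is true.
  z (successors {x}): φ is false.
For instance, at u:
  At u: q is true, \Box q is false, so q \land \Box q is false.
    At u: \Box q requires q at every successor {x, y}.
      q fails at x, so \Box q is false at u.
Satisfying worlds: {v, y}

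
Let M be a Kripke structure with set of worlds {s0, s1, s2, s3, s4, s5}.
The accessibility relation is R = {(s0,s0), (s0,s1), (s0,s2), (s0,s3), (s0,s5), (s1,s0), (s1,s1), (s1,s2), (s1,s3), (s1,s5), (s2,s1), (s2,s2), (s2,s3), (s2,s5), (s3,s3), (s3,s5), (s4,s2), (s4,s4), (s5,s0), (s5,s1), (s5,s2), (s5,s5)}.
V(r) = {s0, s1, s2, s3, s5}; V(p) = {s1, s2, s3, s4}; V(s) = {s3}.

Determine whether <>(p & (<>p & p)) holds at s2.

Recall that <>ψ holds at a world iff ψ holds at some accessible world.
At s2: <>(p & (<>p & p)) requires p & (<>p & p) at some successor in {s1, s2, s3, s5}.
  p & (<>p & p) holds at s1, so <>(p & (<>p & p)) is true at s2.
    At s1: p is true, <>p & p is true, so p & (<>p & p) is true.
      At s1: <>p is true, p is true, so <>p & p is true.

Yes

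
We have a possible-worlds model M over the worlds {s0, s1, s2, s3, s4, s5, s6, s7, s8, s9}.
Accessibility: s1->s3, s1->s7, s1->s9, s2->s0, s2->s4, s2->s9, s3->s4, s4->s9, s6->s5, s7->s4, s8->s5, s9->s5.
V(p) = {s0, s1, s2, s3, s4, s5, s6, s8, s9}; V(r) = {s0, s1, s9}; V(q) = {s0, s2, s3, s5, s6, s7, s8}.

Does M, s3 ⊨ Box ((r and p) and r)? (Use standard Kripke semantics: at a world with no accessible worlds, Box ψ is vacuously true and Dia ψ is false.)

At s3: Box ((r and p) and r) requires (r and p) and r at every successor {s4}.
  (r and p) and r fails at s4, so Box ((r and p) and r) is false at s3.

No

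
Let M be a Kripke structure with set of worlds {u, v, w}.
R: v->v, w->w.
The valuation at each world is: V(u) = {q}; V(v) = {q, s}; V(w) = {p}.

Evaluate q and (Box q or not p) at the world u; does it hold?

At u: q is true, Box q or not p is true, so q and (Box q or not p) is true.
  At u: Box q is true, not p is true, so Box q or not p is true.
    At u: no accessible worlds, so Box q holds vacuously.

Yes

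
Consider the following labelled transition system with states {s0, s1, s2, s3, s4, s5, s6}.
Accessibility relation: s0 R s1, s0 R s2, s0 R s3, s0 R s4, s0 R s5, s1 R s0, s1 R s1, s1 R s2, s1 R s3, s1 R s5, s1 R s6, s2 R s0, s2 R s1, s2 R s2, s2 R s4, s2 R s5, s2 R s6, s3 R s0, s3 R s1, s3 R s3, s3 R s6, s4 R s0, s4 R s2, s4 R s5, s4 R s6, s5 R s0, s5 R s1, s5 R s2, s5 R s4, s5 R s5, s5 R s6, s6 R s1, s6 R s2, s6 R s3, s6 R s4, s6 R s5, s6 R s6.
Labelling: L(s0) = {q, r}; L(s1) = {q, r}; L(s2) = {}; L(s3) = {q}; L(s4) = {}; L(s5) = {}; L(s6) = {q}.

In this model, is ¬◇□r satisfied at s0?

Recall that □ψ holds at a world iff ψ holds at every accessible world, and ◇ψ holds iff ψ holds at some accessible world.
At s0: ◇□r is false, so ¬◇□r is true.
  At s0: ◇□r requires □r at some successor in {s1, s2, s3, s4, s5}.
    At s1: □r is false.
    At s2: □r is false.
    At s3: □r is false.
    At s4: □r is false.
    At s5: □r is false.
  So ◇□r is false at s0.

Yes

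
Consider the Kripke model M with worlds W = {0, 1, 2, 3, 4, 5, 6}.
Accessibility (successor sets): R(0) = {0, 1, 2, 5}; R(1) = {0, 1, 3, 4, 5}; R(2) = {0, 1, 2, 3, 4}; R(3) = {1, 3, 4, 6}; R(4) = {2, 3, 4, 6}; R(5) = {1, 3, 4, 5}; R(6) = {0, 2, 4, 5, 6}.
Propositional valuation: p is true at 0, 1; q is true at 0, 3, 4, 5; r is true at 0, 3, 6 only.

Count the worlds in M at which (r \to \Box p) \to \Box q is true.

Let φ = (r \to \Box p) \to \Box q. Evaluate φ at each world:
  0 (successors {0, 1, 2, 5}): φ is true.
  1 (successors {0, 1, 3, 4, 5}): φ is false.
  2 (successors {0, 1, 2, 3, 4}): φ is false.
  3 (successors {1, 3, 4, 6}): φ is true.
  4 (successors {2, 3, 4, 6}): φ is false.
  5 (successors {1, 3, 4, 5}): φ is false.
  6 (successors {0, 2, 4, 5, 6}): φ is true.
For instance, at 1:
  At 1: r \to \Box p is true, \Box q is false, so (r \to \Box p) \to \Box q is false.
    At 1: r is false, \Box p is false, so r \to \Box p is true.
      At 1: \Box p requires p at every successor {0, 1, 3, 4, 5}.
        p fails at 3, so \Box p is false at 1.
    At 1: \Box q requires q at every successor {0, 1, 3, 4, 5}.
      q fails at 1, so \Box q is false at 1.
Satisfying worlds: {0, 3, 6}

3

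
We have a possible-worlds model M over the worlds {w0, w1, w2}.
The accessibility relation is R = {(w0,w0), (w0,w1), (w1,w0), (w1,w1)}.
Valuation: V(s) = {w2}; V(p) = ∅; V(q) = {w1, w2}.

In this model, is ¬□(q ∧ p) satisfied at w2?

No

Recall that □ψ holds at a world iff ψ holds at every accessible world, and ◇ψ holds iff ψ holds at some accessible world.
At w2: □(q ∧ p) is true, so ¬□(q ∧ p) is false.
  At w2: no accessible worlds, so □(q ∧ p) holds vacuously.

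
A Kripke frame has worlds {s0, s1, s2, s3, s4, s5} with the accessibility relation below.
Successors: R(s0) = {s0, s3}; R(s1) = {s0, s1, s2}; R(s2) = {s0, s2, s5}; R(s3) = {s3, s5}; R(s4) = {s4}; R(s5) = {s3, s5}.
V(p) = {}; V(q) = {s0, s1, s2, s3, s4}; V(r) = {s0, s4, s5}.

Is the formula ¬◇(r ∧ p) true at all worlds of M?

Let φ = ¬◇(r ∧ p). Evaluate φ at each world:
  s0 (successors {s0, s3}): φ is true.
  s1 (successors {s0, s1, s2}): φ is true.
  s2 (successors {s0, s2, s5}): φ is true.
  s3 (successors {s3, s5}): φ is true.
  s4 (successors {s4}): φ is true.
  s5 (successors {s3, s5}): φ is true.
For instance, at s5:
  At s5: ◇(r ∧ p) is false, so ¬◇(r ∧ p) is true.
    At s5: ◇(r ∧ p) requires r ∧ p at some successor in {s3, s5}.
      At s3: r ∧ p is false.
      At s5: r ∧ p is false.
    So ◇(r ∧ p) is false at s5.

Yes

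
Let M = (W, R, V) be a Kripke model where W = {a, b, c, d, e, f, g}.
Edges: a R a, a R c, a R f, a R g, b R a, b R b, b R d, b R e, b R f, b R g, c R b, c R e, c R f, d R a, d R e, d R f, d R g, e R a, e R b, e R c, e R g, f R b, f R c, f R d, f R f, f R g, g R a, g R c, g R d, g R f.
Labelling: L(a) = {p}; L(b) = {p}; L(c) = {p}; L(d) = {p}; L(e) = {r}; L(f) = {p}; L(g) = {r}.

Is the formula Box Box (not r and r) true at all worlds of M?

Let φ = Box Box (not r and r). Evaluate φ at each world:
  a (successors {a, c, f, g}): φ is false.
  b (successors {a, b, d, e, f, g}): φ is false.
  c (successors {b, e, f}): φ is false.
  d (successors {a, e, f, g}): φ is false.
  e (successors {a, b, c, g}): φ is false.
  f (successors {b, c, d, f, g}): φ is false.
  g (successors {a, c, d, f}): φ is false.
Detail at a (counterexample):
  At a: Box Box (not r and r) requires Box (not r and r) at every successor {a, c, f, g}.
    Box (not r and r) fails at a, so Box Box (not r and r) is false at a.
      At a: Box (not r and r) requires not r and r at every successor {a, c, f, g}.
        not r and r fails at a, so Box (not r and r) is false at a.

No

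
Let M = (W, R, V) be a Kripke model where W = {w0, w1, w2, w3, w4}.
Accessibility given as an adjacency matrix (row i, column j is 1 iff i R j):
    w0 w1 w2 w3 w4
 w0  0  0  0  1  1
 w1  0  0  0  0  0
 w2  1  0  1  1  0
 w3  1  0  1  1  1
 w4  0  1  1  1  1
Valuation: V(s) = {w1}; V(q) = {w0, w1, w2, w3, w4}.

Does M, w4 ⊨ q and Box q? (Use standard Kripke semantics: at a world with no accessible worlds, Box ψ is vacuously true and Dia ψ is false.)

Yes

At w4: q is true, Box q is true, so q and Box q is true.
  At w4: Box q requires q at every successor {w1, w2, w3, w4}.
    At w1: q is true.
    At w2: q is true.
    At w3: q is true.
    At w4: q is true.
  So Box q is true at w4.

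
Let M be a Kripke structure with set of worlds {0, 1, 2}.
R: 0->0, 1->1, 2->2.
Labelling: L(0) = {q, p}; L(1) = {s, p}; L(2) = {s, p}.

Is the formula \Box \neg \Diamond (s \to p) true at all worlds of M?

Let φ = \Box \neg \Diamond (s \to p). Evaluate φ at each world:
  0 (successors {0}): φ is false.
  1 (successors {1}): φ is false.
  2 (successors {2}): φ is false.
Detail at 0 (counterexample):
  At 0: \Box \neg \Diamond (s \to p) requires \neg \Diamond (s \to p) at every successor {0}.
    \neg \Diamond (s \to p) fails at 0, so \Box \neg \Diamond (s \to p) is false at 0.
      At 0: \Diamond (s \to p) is true, so \neg \Diamond (s \to p) is false.

No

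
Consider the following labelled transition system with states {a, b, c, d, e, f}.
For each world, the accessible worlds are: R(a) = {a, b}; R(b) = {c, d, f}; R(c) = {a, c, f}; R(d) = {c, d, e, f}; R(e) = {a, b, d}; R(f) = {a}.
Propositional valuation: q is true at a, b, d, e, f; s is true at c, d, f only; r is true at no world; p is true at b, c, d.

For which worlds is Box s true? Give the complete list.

Let φ = Box s. Evaluate φ at each world:
  a (successors {a, b}): φ is false.
  b (successors {c, d, f}): φ is true.
  c (successors {a, c, f}): φ is false.
  d (successors {c, d, e, f}): φ is false.
  e (successors {a, b, d}): φ is false.
  f (successors {a}): φ is false.
For instance, at a:
  At a: Box s requires s at every successor {a, b}.
    s fails at a, so Box s is false at a.
Satisfying worlds: {b}

b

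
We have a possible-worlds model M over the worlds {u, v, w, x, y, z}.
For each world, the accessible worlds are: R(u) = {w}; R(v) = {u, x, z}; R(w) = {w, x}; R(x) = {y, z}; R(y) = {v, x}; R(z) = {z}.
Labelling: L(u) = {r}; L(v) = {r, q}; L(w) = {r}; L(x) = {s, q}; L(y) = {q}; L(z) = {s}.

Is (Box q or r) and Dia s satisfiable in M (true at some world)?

Let φ = (Box q or r) and Dia s. Evaluate φ at each world:
  u (successors {w}): φ is false.
  v (successors {u, x, z}): φ is true.
  w (successors {w, x}): φ is true.
  x (successors {y, z}): φ is false.
  y (successors {v, x}): φ is true.
  z (successors {z}): φ is false.
Detail at v (witness):
  At v: Box q or r is true, Dia s is true, so (Box q or r) and Dia s is true.
    At v: Box q is false, r is true, so Box q or r is true.
      At v: Box q requires q at every successor {u, x, z}.
        q fails at u, so Box q is false at v.
    At v: Dia s requires s at some successor in {u, x, z}.
      s holds at x, so Dia s is true at v.

Yes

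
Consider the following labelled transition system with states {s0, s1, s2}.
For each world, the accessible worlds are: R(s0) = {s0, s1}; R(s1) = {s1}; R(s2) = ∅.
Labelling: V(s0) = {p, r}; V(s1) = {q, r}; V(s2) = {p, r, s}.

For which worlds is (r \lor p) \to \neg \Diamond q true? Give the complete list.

s2

Let φ = (r \lor p) \to \neg \Diamond q. Evaluate φ at each world:
  s0 (successors {s0, s1}): φ is false.
  s1 (successors {s1}): φ is false.
  s2 (successors ∅): φ is true.
For instance, at s1:
  At s1: r \lor p is true, \neg \Diamond q is false, so (r \lor p) \to \neg \Diamond q is false.
    At s1: \Diamond q is true, so \neg \Diamond q is false.
      At s1: \Diamond q requires q at some successor in {s1}.
        q holds at s1, so \Diamond q is true at s1.
Satisfying worlds: {s2}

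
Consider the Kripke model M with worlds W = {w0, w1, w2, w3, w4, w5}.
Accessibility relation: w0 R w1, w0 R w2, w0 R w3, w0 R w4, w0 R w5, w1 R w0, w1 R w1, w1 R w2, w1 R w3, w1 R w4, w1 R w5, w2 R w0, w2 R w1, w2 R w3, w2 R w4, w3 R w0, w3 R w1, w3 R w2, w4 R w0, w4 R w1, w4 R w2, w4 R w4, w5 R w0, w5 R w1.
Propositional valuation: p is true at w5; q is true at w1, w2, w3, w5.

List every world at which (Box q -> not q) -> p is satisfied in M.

Recall that Box ψ holds at a world iff ψ holds at every accessible world, and Dia ψ holds iff ψ holds at some accessible world.
Let φ = (Box q -> not q) -> p. Evaluate φ at each world:
  w0 (successors {w1, w2, w3, w4, w5}): φ is false.
  w1 (successors {w0, w1, w2, w3, w4, w5}): φ is false.
  w2 (successors {w0, w1, w3, w4}): φ is false.
  w3 (successors {w0, w1, w2}): φ is false.
  w4 (successors {w0, w1, w2, w4}): φ is false.
  w5 (successors {w0, w1}): φ is true.
For instance, at w1:
  At w1: Box q -> not q is true, p is false, so (Box q -> not q) -> p is false.
    At w1: Box q is false, not q is false, so Box q -> not q is true.
      At w1: Box q requires q at every successor {w0, w1, w2, w3, w4, w5}.
        q fails at w0, so Box q is false at w1.
Satisfying worlds: {w5}

w5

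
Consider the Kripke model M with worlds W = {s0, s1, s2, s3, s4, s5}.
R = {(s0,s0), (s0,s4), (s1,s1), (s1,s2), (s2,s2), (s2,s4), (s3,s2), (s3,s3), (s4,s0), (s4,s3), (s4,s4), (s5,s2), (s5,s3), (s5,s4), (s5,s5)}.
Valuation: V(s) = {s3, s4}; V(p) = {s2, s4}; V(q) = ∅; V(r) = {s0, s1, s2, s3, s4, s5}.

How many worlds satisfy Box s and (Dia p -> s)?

Let φ = Box s and (Dia p -> s). Evaluate φ at each world:
  s0 (successors {s0, s4}): φ is false.
  s1 (successors {s1, s2}): φ is false.
  s2 (successors {s2, s4}): φ is false.
  s3 (successors {s2, s3}): φ is false.
  s4 (successors {s0, s3, s4}): φ is false.
  s5 (successors {s2, s3, s4, s5}): φ is false.
For instance, at s1:
  At s1: Box s is false, Dia p -> s is false, so Box s and (Dia p -> s) is false.
    At s1: Box s requires s at every successor {s1, s2}.
      s fails at s1, so Box s is false at s1.
    At s1: Dia p is true, s is false, so Dia p -> s is false.
      At s1: Dia p requires p at some successor in {s1, s2}.
        p holds at s2, so Dia p is true at s1.
Satisfying worlds: none.

0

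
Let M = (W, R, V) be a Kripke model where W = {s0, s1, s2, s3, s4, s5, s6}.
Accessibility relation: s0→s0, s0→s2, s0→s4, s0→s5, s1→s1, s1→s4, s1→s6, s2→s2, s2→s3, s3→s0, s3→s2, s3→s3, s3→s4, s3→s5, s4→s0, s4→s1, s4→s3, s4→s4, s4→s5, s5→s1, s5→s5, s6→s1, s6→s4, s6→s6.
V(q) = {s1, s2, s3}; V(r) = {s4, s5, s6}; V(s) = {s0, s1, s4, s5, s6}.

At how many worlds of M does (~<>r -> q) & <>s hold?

Recall that <>ψ holds at a world iff ψ holds at some accessible world.
Let φ = (~<>r -> q) & <>s. Evaluate φ at each world:
  s0 (successors {s0, s2, s4, s5}): φ is true.
  s1 (successors {s1, s4, s6}): φ is true.
  s2 (successors {s2, s3}): φ is false.
  s3 (successors {s0, s2, s3, s4, s5}): φ is true.
  s4 (successors {s0, s1, s3, s4, s5}): φ is true.
  s5 (successors {s1, s5}): φ is true.
  s6 (successors {s1, s4, s6}): φ is true.
For instance, at s0:
  At s0: ~<>r -> q is true, <>s is true, so (~<>r -> q) & <>s is true.
    At s0: ~<>r is false, q is false, so ~<>r -> q is true.
      At s0: <>r is true, so ~<>r is false.
    At s0: <>s requires s at some successor in {s0, s2, s4, s5}.
      s holds at s0, so <>s is true at s0.
Satisfying worlds: {s0, s1, s3, s4, s5, s6}

6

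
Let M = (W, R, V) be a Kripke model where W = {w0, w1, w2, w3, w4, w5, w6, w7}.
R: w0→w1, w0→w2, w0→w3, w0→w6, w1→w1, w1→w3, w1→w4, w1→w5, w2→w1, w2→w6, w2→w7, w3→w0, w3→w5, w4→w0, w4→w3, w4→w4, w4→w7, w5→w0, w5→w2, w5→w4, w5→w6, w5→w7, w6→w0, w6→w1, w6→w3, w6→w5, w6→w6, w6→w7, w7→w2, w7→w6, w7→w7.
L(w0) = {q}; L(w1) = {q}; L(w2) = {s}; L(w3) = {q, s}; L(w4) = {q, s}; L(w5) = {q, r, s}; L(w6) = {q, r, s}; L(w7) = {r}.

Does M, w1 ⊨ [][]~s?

No

Recall that []ψ holds at a world iff ψ holds at every accessible world, and <>ψ holds iff ψ holds at some accessible world.
At w1: [][]~s requires []~s at every successor {w1, w3, w4, w5}.
  []~s fails at w1, so [][]~s is false at w1.
    At w1: []~s requires ~s at every successor {w1, w3, w4, w5}.
      ~s fails at w3, so []~s is false at w1.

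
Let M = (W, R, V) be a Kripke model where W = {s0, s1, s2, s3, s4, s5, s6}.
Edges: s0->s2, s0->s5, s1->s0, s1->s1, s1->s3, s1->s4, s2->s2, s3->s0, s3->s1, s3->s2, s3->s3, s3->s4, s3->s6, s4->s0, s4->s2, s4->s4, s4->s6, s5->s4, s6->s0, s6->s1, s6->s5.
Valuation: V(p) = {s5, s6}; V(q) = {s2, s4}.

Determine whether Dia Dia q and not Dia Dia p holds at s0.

At s0: Dia Dia q is true, not Dia Dia p is true, so Dia Dia q and not Dia Dia p is true.
  At s0: Dia Dia q requires Dia q at some successor in {s2, s5}.
    Dia q holds at s2, so Dia Dia q is true at s0.
      At s2: Dia q requires q at some successor in {s2}.
        q holds at s2, so Dia q is true at s2.
  At s0: Dia Dia p is false, so not Dia Dia p is true.
    At s0: Dia Dia p requires Dia p at some successor in {s2, s5}.
      At s2: Dia p is false.
      At s5: Dia p is false.
    So Dia Dia p is false at s0.

Yes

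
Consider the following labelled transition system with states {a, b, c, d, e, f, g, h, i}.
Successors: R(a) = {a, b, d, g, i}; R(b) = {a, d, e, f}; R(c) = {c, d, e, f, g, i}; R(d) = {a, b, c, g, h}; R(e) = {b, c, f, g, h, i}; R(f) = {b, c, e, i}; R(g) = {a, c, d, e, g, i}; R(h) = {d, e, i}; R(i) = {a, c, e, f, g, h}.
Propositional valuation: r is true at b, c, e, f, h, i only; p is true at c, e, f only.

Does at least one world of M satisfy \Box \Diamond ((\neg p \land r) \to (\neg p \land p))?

Yes

Let φ = \Box \Diamond ((\neg p \land r) \to (\neg p \land p)). Evaluate φ at each world:
  a (successors {a, b, d, g, i}): φ is true.
  b (successors {a, d, e, f}): φ is true.
  c (successors {c, d, e, f, g, i}): φ is true.
  d (successors {a, b, c, g, h}): φ is true.
  e (successors {b, c, f, g, h, i}): φ is true.
  f (successors {b, c, e, i}): φ is true.
  g (successors {a, c, d, e, g, i}): φ is true.
  h (successors {d, e, i}): φ is true.
  i (successors {a, c, e, f, g, h}): φ is true.
Detail at a (witness):
  At a: \Box \Diamond ((\neg p \land r) \to (\neg p \land p)) requires \Diamond ((\neg p \land r) \to (\neg p \land p)) at every successor {a, b, d, g, i}.
    At a: \Diamond ((\neg p \land r) \to (\neg p \land p)) is true.
    At b: \Diamond ((\neg p \land r) \to (\neg p \land p)) is true.
    At d: \Diamond ((\neg p \land r) \to (\neg p \land p)) is true.
    At g: \Diamond ((\neg p \land r) \to (\neg p \land p)) is true.
    At i: \Diamond ((\neg p \land r) \to (\neg p \land p)) is true.
  So \Box \Diamond ((\neg p \land r) \to (\neg p \land p)) is true at a.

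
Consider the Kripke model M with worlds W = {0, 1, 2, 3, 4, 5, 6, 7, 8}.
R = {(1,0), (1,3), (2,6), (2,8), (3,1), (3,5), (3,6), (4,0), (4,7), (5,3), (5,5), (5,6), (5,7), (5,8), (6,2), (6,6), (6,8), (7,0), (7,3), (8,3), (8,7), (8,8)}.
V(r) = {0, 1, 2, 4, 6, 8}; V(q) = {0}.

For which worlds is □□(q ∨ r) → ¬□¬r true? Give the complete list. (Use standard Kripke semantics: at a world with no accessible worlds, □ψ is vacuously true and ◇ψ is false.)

1, 2, 3, 4, 5, 6, 7, 8

Let φ = □□(q ∨ r) → ¬□¬r. Evaluate φ at each world:
  0 (successors ∅): φ is false.
  1 (successors {0, 3}): φ is true.
  2 (successors {6, 8}): φ is true.
  3 (successors {1, 5, 6}): φ is true.
  4 (successors {0, 7}): φ is true.
  5 (successors {3, 5, 6, 7, 8}): φ is true.
  6 (successors {2, 6, 8}): φ is true.
  7 (successors {0, 3}): φ is true.
  8 (successors {3, 7, 8}): φ is true.
For instance, at 7:
  At 7: □□(q ∨ r) is false, ¬□¬r is true, so □□(q ∨ r) → ¬□¬r is true.
    At 7: □□(q ∨ r) requires □(q ∨ r) at every successor {0, 3}.
      □(q ∨ r) fails at 3, so □□(q ∨ r) is false at 7.
    At 7: □¬r is false, so ¬□¬r is true.
      At 7: □¬r requires ¬r at every successor {0, 3}.
        ¬r fails at 0, so □¬r is false at 7.
Satisfying worlds: {1, 2, 3, 4, 5, 6, 7, 8}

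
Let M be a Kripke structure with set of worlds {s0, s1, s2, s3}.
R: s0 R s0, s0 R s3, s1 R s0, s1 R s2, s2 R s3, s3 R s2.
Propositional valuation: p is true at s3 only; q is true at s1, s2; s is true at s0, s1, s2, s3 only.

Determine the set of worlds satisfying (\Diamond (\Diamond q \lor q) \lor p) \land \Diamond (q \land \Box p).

Let φ = (\Diamond (\Diamond q \lor q) \lor p) \land \Diamond (q \land \Box p). Evaluate φ at each world:
  s0 (successors {s0, s3}): φ is false.
  s1 (successors {s0, s2}): φ is true.
  s2 (successors {s3}): φ is false.
  s3 (successors {s2}): φ is true.
For instance, at s2:
  At s2: \Diamond (\Diamond q \lor q) \lor p is true, \Diamond (q \land \Box p) is false, so (\Diamond (\Diamond q \lor q) \lor p) \land \Diamond (q \land \Box p) is false.
    At s2: \Diamond (\Diamond q \lor q) is true, p is false, so \Diamond (\Diamond q \lor q) \lor p is true.
      At s2: \Diamond (\Diamond q \lor q) requires \Diamond q \lor q at some successor in {s3}.
        \Diamond q \lor q holds at s3, so \Diamond (\Diamond q \lor q) is true at s2.
    At s2: \Diamond (q \land \Box p) requires q \land \Box p at some successor in {s3}.
      At s3: q \land \Box p is false.
    So \Diamond (q \land \Box p) is false at s2.
Satisfying worlds: {s1, s3}

s1, s3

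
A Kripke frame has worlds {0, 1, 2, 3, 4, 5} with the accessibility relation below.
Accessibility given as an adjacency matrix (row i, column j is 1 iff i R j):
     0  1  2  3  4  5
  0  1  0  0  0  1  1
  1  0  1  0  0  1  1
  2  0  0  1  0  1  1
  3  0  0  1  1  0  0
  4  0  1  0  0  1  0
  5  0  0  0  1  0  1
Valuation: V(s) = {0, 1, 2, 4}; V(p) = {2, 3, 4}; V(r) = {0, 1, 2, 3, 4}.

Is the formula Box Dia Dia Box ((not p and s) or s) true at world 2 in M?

No

Recall that Box ψ holds at a world iff ψ holds at every accessible world, and Dia ψ holds iff ψ holds at some accessible world.
At 2: Box Dia Dia Box ((not p and s) or s) requires Dia Dia Box ((not p and s) or s) at every successor {2, 4, 5}.
  Dia Dia Box ((not p and s) or s) fails at 5, so Box Dia Dia Box ((not p and s) or s) is false at 2.
    At 5: Dia Dia Box ((not p and s) or s) requires Dia Box ((not p and s) or s) at some successor in {3, 5}.
      At 3: Dia Box ((not p and s) or s) is false.
      At 5: Dia Box ((not p and s) or s) is false.
    So Dia Dia Box ((not p and s) or s) is false at 5.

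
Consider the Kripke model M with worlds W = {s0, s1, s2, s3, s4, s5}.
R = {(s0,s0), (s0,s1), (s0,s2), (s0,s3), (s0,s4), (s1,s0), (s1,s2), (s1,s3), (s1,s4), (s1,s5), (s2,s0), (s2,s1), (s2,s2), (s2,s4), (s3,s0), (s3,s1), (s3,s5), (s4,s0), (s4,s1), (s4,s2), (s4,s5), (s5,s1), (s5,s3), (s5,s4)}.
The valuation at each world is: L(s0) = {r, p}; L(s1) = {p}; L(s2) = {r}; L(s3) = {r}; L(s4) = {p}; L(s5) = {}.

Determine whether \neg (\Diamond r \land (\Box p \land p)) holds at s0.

Yes

At s0: \Diamond r \land (\Box p \land p) is false, so \neg (\Diamond r \land (\Box p \land p)) is true.
  At s0: \Diamond r is true, \Box p \land p is false, so \Diamond r \land (\Box p \land p) is false.
    At s0: \Diamond r requires r at some successor in {s0, s1, s2, s3, s4}.
      r holds at s0, so \Diamond r is true at s0.
    At s0: \Box p is false, p is true, so \Box p \land p is false.
      At s0: \Box p requires p at every successor {s0, s1, s2, s3, s4}.
        p fails at s2, so \Box p is false at s0.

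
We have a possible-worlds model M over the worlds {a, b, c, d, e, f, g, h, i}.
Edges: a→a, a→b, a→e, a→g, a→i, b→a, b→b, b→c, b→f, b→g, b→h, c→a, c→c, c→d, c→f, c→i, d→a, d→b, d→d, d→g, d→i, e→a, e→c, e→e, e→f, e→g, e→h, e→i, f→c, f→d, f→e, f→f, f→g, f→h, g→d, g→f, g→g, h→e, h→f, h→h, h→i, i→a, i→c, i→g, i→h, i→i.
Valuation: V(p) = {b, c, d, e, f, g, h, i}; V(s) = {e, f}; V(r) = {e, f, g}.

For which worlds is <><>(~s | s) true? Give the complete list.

Let φ = <><>(~s | s). Evaluate φ at each world:
  a (successors {a, b, e, g, i}): φ is true.
  b (successors {a, b, c, f, g, h}): φ is true.
  c (successors {a, c, d, f, i}): φ is true.
  d (successors {a, b, d, g, i}): φ is true.
  e (successors {a, c, e, f, g, h, i}): φ is true.
  f (successors {c, d, e, f, g, h}): φ is true.
  g (successors {d, f, g}): φ is true.
  h (successors {e, f, h, i}): φ is true.
  i (successors {a, c, g, h, i}): φ is true.
For instance, at h:
  At h: <><>(~s | s) requires <>(~s | s) at some successor in {e, f, h, i}.
    <>(~s | s) holds at e, so <><>(~s | s) is true at h.
      At e: <>(~s | s) requires ~s | s at some successor in {a, c, e, f, g, h, i}.
        ~s | s holds at a, so <>(~s | s) is true at e.
Satisfying worlds: {a, b, c, d, e, f, g, h, i}

a, b, c, d, e, f, g, h, i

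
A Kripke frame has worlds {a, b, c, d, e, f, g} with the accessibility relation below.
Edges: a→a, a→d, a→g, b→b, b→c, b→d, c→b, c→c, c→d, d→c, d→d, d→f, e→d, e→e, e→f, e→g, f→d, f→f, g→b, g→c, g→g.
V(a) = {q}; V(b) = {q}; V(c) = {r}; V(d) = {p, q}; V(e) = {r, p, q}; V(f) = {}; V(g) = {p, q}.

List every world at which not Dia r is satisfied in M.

Let φ = not Dia r. Evaluate φ at each world:
  a (successors {a, d, g}): φ is true.
  b (successors {b, c, d}): φ is false.
  c (successors {b, c, d}): φ is false.
  d (successors {c, d, f}): φ is false.
  e (successors {d, e, f, g}): φ is false.
  f (successors {d, f}): φ is true.
  g (successors {b, c, g}): φ is false.
For instance, at a:
  At a: Dia r is false, so not Dia r is true.
    At a: Dia r requires r at some successor in {a, d, g}.
      At a: r is false.
      At d: r is false.
      At g: r is false.
    So Dia r is false at a.
Satisfying worlds: {a, f}

a, f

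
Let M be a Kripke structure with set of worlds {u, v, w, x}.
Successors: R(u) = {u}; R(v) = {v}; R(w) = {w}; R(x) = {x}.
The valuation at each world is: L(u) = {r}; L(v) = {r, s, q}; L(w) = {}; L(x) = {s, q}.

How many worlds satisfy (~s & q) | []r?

Let φ = (~s & q) | []r. Evaluate φ at each world:
  u (successors {u}): φ is true.
  v (successors {v}): φ is true.
  w (successors {w}): φ is false.
  x (successors {x}): φ is false.
For instance, at w:
  At w: ~s & q is false, []r is false, so (~s & q) | []r is false.
    At w: []r requires r at every successor {w}.
      r fails at w, so []r is false at w.
Satisfying worlds: {u, v}

2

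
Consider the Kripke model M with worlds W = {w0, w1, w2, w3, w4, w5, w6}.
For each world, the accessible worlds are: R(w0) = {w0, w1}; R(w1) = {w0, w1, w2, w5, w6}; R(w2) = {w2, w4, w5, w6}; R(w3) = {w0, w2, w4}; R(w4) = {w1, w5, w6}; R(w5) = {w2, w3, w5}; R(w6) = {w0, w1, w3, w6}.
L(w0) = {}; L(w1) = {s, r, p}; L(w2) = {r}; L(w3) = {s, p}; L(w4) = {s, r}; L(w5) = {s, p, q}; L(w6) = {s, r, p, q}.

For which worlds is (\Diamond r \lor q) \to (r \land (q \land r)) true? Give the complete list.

w6

Recall that \Diamond ψ holds at a world iff ψ holds at some accessible world.
Let φ = (\Diamond r \lor q) \to (r \land (q \land r)). Evaluate φ at each world:
  w0 (successors {w0, w1}): φ is false.
  w1 (successors {w0, w1, w2, w5, w6}): φ is false.
  w2 (successors {w2, w4, w5, w6}): φ is false.
  w3 (successors {w0, w2, w4}): φ is false.
  w4 (successors {w1, w5, w6}): φ is false.
  w5 (successors {w2, w3, w5}): φ is false.
  w6 (successors {w0, w1, w3, w6}): φ is true.
For instance, at w6:
  At w6: \Diamond r \lor q is true, r \land (q \land r) is true, so (\Diamond r \lor q) \to (r \land (q \land r)) is true.
    At w6: \Diamond r is true, q is true, so \Diamond r \lor q is true.
      At w6: \Diamond r requires r at some successor in {w0, w1, w3, w6}.
        r holds at w1, so \Diamond r is true at w6.
Satisfying worlds: {w6}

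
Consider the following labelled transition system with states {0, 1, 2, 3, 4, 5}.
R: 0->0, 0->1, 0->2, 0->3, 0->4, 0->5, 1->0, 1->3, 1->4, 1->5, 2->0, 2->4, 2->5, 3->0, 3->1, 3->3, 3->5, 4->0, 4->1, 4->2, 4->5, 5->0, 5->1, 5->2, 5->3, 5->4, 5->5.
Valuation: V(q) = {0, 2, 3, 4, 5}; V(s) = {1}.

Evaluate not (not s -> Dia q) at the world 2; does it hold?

No

At 2: not s -> Dia q is true, so not (not s -> Dia q) is false.
  At 2: not s is true, Dia q is true, so not s -> Dia q is true.
    At 2: Dia q requires q at some successor in {0, 4, 5}.
      q holds at 0, so Dia q is true at 2.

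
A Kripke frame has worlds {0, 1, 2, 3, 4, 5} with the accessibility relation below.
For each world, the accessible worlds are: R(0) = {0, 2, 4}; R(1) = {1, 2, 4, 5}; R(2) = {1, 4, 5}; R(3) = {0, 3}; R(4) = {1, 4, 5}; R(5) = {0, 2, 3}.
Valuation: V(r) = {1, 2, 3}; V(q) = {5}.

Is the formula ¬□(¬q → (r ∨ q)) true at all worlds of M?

Let φ = ¬□(¬q → (r ∨ q)). Evaluate φ at each world:
  0 (successors {0, 2, 4}): φ is true.
  1 (successors {1, 2, 4, 5}): φ is true.
  2 (successors {1, 4, 5}): φ is true.
  3 (successors {0, 3}): φ is true.
  4 (successors {1, 4, 5}): φ is true.
  5 (successors {0, 2, 3}): φ is true.
For instance, at 3:
  At 3: □(¬q → (r ∨ q)) is false, so ¬□(¬q → (r ∨ q)) is true.
    At 3: □(¬q → (r ∨ q)) requires ¬q → (r ∨ q) at every successor {0, 3}.
      ¬q → (r ∨ q) fails at 0, so □(¬q → (r ∨ q)) is false at 3.

Yes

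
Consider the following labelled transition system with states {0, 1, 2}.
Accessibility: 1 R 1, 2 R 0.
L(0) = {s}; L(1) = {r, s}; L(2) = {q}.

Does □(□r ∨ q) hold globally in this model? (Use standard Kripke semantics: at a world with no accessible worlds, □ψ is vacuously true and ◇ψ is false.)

Let φ = □(□r ∨ q). Evaluate φ at each world:
  0 (successors ∅): φ is true.
  1 (successors {1}): φ is true.
  2 (successors {0}): φ is true.
For instance, at 1:
  At 1: □(□r ∨ q) requires □r ∨ q at every successor {1}.
      At 1: □r is true, q is false, so □r ∨ q is true.
  So □(□r ∨ q) is true at 1.

Yes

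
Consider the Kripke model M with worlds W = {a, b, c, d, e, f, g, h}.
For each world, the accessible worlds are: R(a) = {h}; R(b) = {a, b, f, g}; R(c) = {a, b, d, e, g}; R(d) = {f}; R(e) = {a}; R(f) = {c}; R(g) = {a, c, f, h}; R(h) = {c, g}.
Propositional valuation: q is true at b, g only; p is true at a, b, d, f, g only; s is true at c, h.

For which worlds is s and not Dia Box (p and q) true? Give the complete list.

c, h

Let φ = s and not Dia Box (p and q). Evaluate φ at each world:
  a (successors {h}): φ is false.
  b (successors {a, b, f, g}): φ is false.
  c (successors {a, b, d, e, g}): φ is true.
  d (successors {f}): φ is false.
  e (successors {a}): φ is false.
  f (successors {c}): φ is false.
  g (successors {a, c, f, h}): φ is false.
  h (successors {c, g}): φ is true.
For instance, at a:
  At a: s is false, not Dia Box (p and q) is true, so s and not Dia Box (p and q) is false.
    At a: Dia Box (p and q) is false, so not Dia Box (p and q) is true.
      At a: Dia Box (p and q) requires Box (p and q) at some successor in {h}.
        At h: Box (p and q) is false.
      So Dia Box (p and q) is false at a.
Satisfying worlds: {c, h}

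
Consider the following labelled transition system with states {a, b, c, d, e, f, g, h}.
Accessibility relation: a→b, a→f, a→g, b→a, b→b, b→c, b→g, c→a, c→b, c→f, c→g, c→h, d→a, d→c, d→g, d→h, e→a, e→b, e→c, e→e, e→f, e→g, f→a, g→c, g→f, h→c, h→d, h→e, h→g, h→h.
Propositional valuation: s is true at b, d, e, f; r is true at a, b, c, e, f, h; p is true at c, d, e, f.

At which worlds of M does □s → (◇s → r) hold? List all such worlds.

Recall that □ψ holds at a world iff ψ holds at every accessible world, and ◇ψ holds iff ψ holds at some accessible world.
Let φ = □s → (◇s → r). Evaluate φ at each world:
  a (successors {b, f, g}): φ is true.
  b (successors {a, b, c, g}): φ is true.
  c (successors {a, b, f, g, h}): φ is true.
  d (successors {a, c, g, h}): φ is true.
  e (successors {a, b, c, e, f, g}): φ is true.
  f (successors {a}): φ is true.
  g (successors {c, f}): φ is true.
  h (successors {c, d, e, g, h}): φ is true.
For instance, at a:
  At a: □s is false, ◇s → r is true, so □s → (◇s → r) is true.
    At a: □s requires s at every successor {b, f, g}.
      s fails at g, so □s is false at a.
    At a: ◇s is true, r is true, so ◇s → r is true.
      At a: ◇s requires s at some successor in {b, f, g}.
        s holds at b, so ◇s is true at a.
Satisfying worlds: {a, b, c, d, e, f, g, h}

a, b, c, d, e, f, g, h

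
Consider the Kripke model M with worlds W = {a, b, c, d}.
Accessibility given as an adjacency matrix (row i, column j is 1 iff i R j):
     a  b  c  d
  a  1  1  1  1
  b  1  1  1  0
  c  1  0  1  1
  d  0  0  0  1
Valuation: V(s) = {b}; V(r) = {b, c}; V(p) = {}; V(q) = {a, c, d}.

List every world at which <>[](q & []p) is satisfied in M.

Recall that []ψ holds at a world iff ψ holds at every accessible world, and <>ψ holds iff ψ holds at some accessible world.
Let φ = <>[](q & []p). Evaluate φ at each world:
  a (successors {a, b, c, d}): φ is false.
  b (successors {a, b, c}): φ is false.
  c (successors {a, c, d}): φ is false.
  d (successors {d}): φ is false.
For instance, at d:
  At d: <>[](q & []p) requires [](q & []p) at some successor in {d}.
    At d: [](q & []p) is false.
  So <>[](q & []p) is false at d.
Satisfying worlds: none.

none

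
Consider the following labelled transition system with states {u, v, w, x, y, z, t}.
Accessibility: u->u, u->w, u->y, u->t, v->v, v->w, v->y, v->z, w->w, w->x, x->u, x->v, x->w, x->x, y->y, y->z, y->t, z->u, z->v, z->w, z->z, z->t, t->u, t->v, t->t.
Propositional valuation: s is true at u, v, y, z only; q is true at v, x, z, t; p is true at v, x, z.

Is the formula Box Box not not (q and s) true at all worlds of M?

No

Let φ = Box Box not not (q and s). Evaluate φ at each world:
  u (successors {u, w, y, t}): φ is false.
  v (successors {v, w, y, z}): φ is false.
  w (successors {w, x}): φ is false.
  x (successors {u, v, w, x}): φ is false.
  y (successors {y, z, t}): φ is false.
  z (successors {u, v, w, z, t}): φ is false.
  t (successors {u, v, t}): φ is false.
Detail at u (counterexample):
  At u: Box Box not not (q and s) requires Box not not (q and s) at every successor {u, w, y, t}.
    Box not not (q and s) fails at u, so Box Box not not (q and s) is false at u.
      At u: Box not not (q and s) requires not not (q and s) at every successor {u, w, y, t}.
        not not (q and s) fails at u, so Box not not (q and s) is false at u.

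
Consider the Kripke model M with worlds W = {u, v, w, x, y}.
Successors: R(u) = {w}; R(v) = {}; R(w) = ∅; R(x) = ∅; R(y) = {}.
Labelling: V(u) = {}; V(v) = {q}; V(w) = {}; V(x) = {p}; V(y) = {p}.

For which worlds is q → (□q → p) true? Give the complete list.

u, w, x, y

Let φ = q → (□q → p). Evaluate φ at each world:
  u (successors {w}): φ is true.
  v (successors ∅): φ is false.
  w (successors ∅): φ is true.
  x (successors ∅): φ is true.
  y (successors ∅): φ is true.
For instance, at u:
  At u: q is false, □q → p is true, so q → (□q → p) is true.
    At u: □q is false, p is false, so □q → p is true.
      At u: □q requires q at every successor {w}.
        q fails at w, so □q is false at u.
Satisfying worlds: {u, w, x, y}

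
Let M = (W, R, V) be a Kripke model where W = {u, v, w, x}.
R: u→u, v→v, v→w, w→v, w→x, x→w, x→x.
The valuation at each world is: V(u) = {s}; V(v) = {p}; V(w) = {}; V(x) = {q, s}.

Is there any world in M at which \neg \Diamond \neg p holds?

No

Let φ = \neg \Diamond \neg p. Evaluate φ at each world:
  u (successors {u}): φ is false.
  v (successors {v, w}): φ is false.
  w (successors {v, x}): φ is false.
  x (successors {w, x}): φ is false.
For instance, at w:
  At w: \Diamond \neg p is true, so \neg \Diamond \neg p is false.
    At w: \Diamond \neg p requires \neg p at some successor in {v, x}.
      \neg p holds at x, so \Diamond \neg p is true at w.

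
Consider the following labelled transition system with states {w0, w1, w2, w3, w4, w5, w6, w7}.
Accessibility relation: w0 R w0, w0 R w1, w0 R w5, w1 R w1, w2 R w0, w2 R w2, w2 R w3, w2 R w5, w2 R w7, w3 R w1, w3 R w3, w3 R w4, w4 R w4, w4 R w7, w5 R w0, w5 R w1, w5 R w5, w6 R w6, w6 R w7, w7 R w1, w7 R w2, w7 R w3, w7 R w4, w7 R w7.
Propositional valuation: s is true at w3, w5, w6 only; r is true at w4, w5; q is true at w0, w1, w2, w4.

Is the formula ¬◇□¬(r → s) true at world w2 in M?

At w2: ◇□¬(r → s) is false, so ¬◇□¬(r → s) is true.
  At w2: ◇□¬(r → s) requires □¬(r → s) at some successor in {w0, w2, w3, w5, w7}.
    At w0: □¬(r → s) is false.
    At w2: □¬(r → s) is false.
    At w3: □¬(r → s) is false.
    At w5: □¬(r → s) is false.
    At w7: □¬(r → s) is false.
  So ◇□¬(r → s) is false at w2.

Yes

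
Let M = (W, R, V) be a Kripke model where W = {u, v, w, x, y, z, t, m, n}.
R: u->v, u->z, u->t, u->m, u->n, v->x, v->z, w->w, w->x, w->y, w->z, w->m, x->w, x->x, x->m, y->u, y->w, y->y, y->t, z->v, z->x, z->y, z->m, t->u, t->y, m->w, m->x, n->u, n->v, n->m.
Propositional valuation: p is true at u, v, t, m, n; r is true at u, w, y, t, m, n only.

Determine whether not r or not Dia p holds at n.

At n: not r is false, not Dia p is false, so not r or not Dia p is false.
  At n: Dia p is true, so not Dia p is false.
    At n: Dia p requires p at some successor in {u, v, m}.
      p holds at u, so Dia p is true at n.

No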